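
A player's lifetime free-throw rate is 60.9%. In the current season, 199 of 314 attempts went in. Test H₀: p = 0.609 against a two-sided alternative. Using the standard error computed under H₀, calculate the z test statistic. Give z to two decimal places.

z = 0.90

p̂ = 199/314 = 0.6338.
Under H₀, SE = √(0.609·0.391/314) = √(0.000758341) = 0.0275.
z = (0.6338 − 0.609)/0.0275 = 0.0248/0.0275 = 0.90.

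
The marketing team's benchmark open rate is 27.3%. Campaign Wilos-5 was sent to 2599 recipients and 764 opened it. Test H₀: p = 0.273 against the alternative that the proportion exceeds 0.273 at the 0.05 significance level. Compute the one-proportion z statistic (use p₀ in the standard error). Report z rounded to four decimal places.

z = 2.3984

p̂ = 764/2599 ≈ 0.2939592.
SE = √(p₀(1−p₀)/n) = √(0.19847/2599) = 0.0087387.
z = (0.2939592 − 0.273)/0.0087387 = 0.0209592/0.0087387 = 2.3984.
p-value = P(Z > 2.398) ≈ 0.0082, so at α = 0.05 we reject H₀.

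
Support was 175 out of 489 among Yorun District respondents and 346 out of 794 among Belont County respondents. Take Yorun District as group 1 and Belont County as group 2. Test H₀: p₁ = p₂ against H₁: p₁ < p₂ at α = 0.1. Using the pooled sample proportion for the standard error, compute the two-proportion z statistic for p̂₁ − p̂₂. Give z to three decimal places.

z = -2.759

p̂₁ = 175/489 = 0.35787, p̂₂ = 346/794 = 0.43577.
Pooled p̂ = (175+346)/(489+794) = 521/1283 = 0.40608.
SE = √(0.241179 × 0.00330444) = 0.02823.
z = (0.35787 − 0.43577)/0.02823 = -0.07790/0.02823 = -2.759.
p-value = P(Z < -2.759) ≈ 0.0029; since p < α = 0.1, reject H₀.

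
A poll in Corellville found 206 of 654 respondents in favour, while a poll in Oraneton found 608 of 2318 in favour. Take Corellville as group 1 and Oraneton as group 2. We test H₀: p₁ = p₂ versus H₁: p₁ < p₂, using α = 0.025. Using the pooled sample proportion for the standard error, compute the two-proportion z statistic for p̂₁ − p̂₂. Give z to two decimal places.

z = 2.67

p̂₁ = 206/654 ≈ 0.31498, p̂₂ = 608/2318 ≈ 0.26230.
Pooled p̂ = (206+608)/(654+2318) = 814/2972 = 0.27389.
SE = √(0.198874 × 0.00196046) = 0.01975.
z = (0.31498 − 0.26230)/0.01975 = 0.05268/0.01975 = 2.67.
p-value = P(Z < 2.668) ≈ 0.9962; since p > α = 0.025, fail to reject H₀.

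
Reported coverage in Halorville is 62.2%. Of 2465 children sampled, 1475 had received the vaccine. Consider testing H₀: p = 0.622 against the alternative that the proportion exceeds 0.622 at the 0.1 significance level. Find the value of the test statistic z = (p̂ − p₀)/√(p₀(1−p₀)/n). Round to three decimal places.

z = -2.419

p̂ = 1475/2465 ≈ 0.598377.
Under H₀, SE = √(0.622·0.378/2465) = √(9.53817e-05) = 0.009766.
z = (0.598377 − 0.622)/0.009766 = -0.023623/0.009766 = -2.419.
p-value = P(Z > -2.419) ≈ 0.9922. With α = 0.1, fail to reject H₀.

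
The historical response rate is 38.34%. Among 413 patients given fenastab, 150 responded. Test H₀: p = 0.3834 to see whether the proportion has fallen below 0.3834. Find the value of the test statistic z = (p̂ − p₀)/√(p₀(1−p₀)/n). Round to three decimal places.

p̂ = 150/413 ≈ 0.36320.
Standard error under H₀: √(0.3834×0.6166/413) = 0.02393.
z = (0.36320 − 0.3834)/0.02393 = -0.02020/0.02393 = -0.844.

z = -0.844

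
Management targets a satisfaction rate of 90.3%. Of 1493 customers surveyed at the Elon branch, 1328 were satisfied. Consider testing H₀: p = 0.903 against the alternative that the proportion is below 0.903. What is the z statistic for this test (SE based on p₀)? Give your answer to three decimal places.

p̂ = 1328/1493 = 0.88948.
Under H₀, SE = √(0.903·0.097/1493) = √(5.86678e-05) = 0.00766.
z = (0.88948 − 0.903)/0.00766 = -0.01352/0.00766 = -1.765.
p-value = P(Z < -1.765) ≈ 0.0388.

z = -1.765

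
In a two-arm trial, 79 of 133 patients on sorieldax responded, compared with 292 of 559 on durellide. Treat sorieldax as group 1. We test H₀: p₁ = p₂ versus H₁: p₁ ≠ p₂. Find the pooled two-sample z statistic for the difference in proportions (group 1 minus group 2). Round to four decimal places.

z = 1.4887

p̂₁ = 79/133 ≈ 0.593985, p̂₂ = 292/559 ≈ 0.522361.
Pooled p̂ = (79+292)/(133+559) = 371/692 = 0.536127.
SE = √(0.248695 × 0.00930771) = 0.048112.
z = (0.593985 − 0.522361)/0.048112 = 0.071624/0.048112 = 1.4887.
Two-sided p-value ≈ 2·Φ(−1.489) = 0.1366.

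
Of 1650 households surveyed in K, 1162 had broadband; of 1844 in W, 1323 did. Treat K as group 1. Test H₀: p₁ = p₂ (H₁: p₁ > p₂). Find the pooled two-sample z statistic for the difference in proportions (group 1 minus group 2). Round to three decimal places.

p̂₁ = 1162/1650 ≈ 0.70424, p̂₂ = 1323/1844 ≈ 0.71746.
Pooled p̂ = (1162+1323)/(1650+1844) = 2485/3494 = 0.71122.
SE = √(0.205386 × 0.00114836) = 0.01536.
z = (0.70424 − 0.71746)/0.01536 = -0.01322/0.01536 = -0.861.
p-value = P(Z > -0.861) ≈ 0.8053.

z = -0.861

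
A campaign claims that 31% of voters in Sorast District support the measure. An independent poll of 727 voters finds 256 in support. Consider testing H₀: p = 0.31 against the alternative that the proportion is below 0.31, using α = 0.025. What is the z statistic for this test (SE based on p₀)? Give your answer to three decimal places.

z = 2.456

p̂ = 256/727 = 0.352132.
Under H₀, SE = √(0.31·0.69/727) = √(0.000294223) = 0.017153.
z = (0.352132 − 0.31)/0.017153 = 0.042132/0.017153 = 2.456.
p-value = P(Z < 2.456) ≈ 0.9930, so at α = 0.025 we fail to reject H₀.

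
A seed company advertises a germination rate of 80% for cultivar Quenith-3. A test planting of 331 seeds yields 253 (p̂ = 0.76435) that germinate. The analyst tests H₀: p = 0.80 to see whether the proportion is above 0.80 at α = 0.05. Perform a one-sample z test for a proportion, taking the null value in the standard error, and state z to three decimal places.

z = -1.621

p̂ = 253/331 ≈ 0.76435.
Standard error under H₀: √(0.8×0.2/331) = 0.02199.
z = (0.76435 − 0.8)/0.02199 = -0.03565/0.02199 = -1.621.
p-value = P(Z > -1.621) ≈ 0.9475; since p > α = 0.05, fail to reject H₀.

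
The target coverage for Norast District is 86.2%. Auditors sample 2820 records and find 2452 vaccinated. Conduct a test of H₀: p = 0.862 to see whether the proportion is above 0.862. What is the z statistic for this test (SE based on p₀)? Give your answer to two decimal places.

p̂ = 2452/2820 ≈ 0.86950.
Standard error under H₀: √(0.862×0.138/2820) = 0.00649.
z = (0.86950 − 0.862)/0.00649 = 0.00750/0.00649 = 1.16.

z = 1.16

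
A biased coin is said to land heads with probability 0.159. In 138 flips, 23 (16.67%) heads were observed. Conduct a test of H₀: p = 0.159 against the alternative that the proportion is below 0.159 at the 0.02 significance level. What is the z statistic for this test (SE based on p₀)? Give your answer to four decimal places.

z = 0.2463

p̂ = 23/138 ≈ 0.166667.
SE = √(p₀(1−p₀)/n) = √(0.13372/138) = 0.031128.
z = (0.166667 − 0.159)/0.031128 = 0.007667/0.031128 = 0.2463.
p-value = P(Z < 0.246) ≈ 0.5973. With α = 0.02, fail to reject H₀.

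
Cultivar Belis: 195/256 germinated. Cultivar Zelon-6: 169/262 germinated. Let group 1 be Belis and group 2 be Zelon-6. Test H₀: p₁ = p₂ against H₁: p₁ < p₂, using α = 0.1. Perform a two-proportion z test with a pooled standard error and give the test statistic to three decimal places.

z = 2.905

p̂₁ = 195/256 ≈ 0.76172, p̂₂ = 169/262 ≈ 0.64504.
Pooled p̂ = (195+169)/(256+262) = 364/518 = 0.70270.
SE = √(0.208912 × 0.00772304) = 0.04017.
z = (0.76172 − 0.64504)/0.04017 = 0.11668/0.04017 = 2.905.
p-value = P(Z < 2.905) ≈ 0.9982. With α = 0.1, fail to reject H₀.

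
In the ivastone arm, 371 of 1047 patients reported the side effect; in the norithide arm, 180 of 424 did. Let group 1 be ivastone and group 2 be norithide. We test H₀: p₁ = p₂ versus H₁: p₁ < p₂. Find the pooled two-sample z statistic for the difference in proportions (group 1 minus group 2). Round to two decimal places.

p̂₁ = 371/1047 ≈ 0.3543, p̂₂ = 180/424 ≈ 0.4245.
Pooled p̂ = (371+180)/(1047+424) = 551/1471 = 0.3746.
SE = √(p̂(1−p̂)(1/n₁+1/n₂)) = √(0.3746·0.6254·0.0033136) = √(0.000776273) = 0.0279.
z = (0.3543 − 0.4245)/0.0279 = -0.0702/0.0279 = -2.52.

z = -2.52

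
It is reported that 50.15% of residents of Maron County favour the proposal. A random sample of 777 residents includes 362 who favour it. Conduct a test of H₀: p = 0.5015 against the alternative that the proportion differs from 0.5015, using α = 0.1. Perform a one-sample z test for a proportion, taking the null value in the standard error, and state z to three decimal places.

z = -1.985

p̂ = 362/777 = 0.46589.
Under H₀, SE = √(0.5015·0.4985/777) = √(0.000321747) = 0.01794.
z = (0.46589 − 0.5015)/0.01794 = -0.03561/0.01794 = -1.985.
Two-sided p-value ≈ 2·Φ(−1.985) = 0.0471. With α = 0.1, reject H₀.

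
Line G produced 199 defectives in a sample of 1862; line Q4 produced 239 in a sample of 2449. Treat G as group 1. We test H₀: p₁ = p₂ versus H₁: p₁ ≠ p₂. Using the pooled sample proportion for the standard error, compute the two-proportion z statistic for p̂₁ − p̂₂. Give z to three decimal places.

z = 0.999

p̂₁ = 199/1862 ≈ 0.10687, p̂₂ = 239/2449 ≈ 0.09759.
Pooled p̂ = (199+239)/(1862+2449) = 438/4311 = 0.10160.
SE = √(0.0912779 × 0.000945387) = 0.00929.
z = (0.10687 − 0.09759)/0.00929 = 0.00928/0.00929 = 0.999.
p-value = 2·P(Z > 0.999) ≈ 0.3176.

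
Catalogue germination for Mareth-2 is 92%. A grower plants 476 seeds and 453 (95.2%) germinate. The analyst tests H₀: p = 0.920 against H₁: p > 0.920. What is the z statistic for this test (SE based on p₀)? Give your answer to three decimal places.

p̂ = 453/476 = 0.951681.
Under H₀, SE = √(0.92·0.08/476) = √(0.000154622) = 0.012435.
z = (0.951681 − 0.92)/0.012435 = 0.031681/0.012435 = 2.548.
p-value = P(Z > 2.548) ≈ 0.0054.

z = 2.548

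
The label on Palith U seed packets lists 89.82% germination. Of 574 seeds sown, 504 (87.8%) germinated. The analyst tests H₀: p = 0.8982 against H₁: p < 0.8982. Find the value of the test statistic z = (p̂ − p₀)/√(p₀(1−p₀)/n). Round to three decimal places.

p̂ = 504/574 = 0.87805.
Under H₀, SE = √(0.8982·0.1018/574) = √(0.000159297) = 0.01262.
z = (0.87805 − 0.8982)/0.01262 = -0.02015/0.01262 = -1.597.
p-value = P(Z < -1.597) ≈ 0.0552.

z = -1.597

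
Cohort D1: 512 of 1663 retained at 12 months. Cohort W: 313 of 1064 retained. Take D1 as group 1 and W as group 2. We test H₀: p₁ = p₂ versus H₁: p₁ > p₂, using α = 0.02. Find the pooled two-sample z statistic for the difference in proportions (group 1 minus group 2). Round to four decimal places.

p̂₁ = 512/1663 = 0.3078773, p̂₂ = 313/1064 = 0.2941729.
Pooled p̂ = (512+313)/(1663+1064) = 825/2727 = 0.3025303.
SE = √(p̂(1−p̂)(1/n₁+1/n₂)) = √(0.3025303·0.6974697·0.00154117) = √(0.000325196) = 0.0180332.
z = (0.3078773 − 0.2941729)/0.0180332 = 0.0137044/0.0180332 = 0.7600.
p-value = P(Z > 0.760) ≈ 0.2236. With α = 0.02, fail to reject H₀.

z = 0.7600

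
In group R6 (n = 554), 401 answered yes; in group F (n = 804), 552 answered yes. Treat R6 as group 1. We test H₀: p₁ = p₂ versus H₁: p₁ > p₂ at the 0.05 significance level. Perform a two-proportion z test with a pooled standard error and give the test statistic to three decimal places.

z = 1.475

p̂₁ = 401/554 ≈ 0.72383, p̂₂ = 552/804 ≈ 0.68657.
Pooled p̂ = (401+552)/(554+804) = 953/1358 = 0.70177.
SE = √(p̂(1−p̂)(1/n₁+1/n₂)) = √(0.70177·0.29823·0.00304884) = √(0.000638091) = 0.02526.
z = (0.72383 − 0.68657)/0.02526 = 0.03726/0.02526 = 1.475.
p-value = P(Z > 1.475) ≈ 0.0701. With α = 0.05, fail to reject H₀.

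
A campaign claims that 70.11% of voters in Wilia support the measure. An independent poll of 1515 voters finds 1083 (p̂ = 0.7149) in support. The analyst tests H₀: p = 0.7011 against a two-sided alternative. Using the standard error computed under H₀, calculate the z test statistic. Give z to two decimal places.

z = 1.17

p̂ = 1083/1515 = 0.7149.
Under H₀, SE = √(0.7011·0.2989/1515) = √(0.000138323) = 0.0118.
z = (0.7149 − 0.7011)/0.0118 = 0.0138/0.0118 = 1.17.
p-value = 2·P(Z > 1.169) ≈ 0.2423.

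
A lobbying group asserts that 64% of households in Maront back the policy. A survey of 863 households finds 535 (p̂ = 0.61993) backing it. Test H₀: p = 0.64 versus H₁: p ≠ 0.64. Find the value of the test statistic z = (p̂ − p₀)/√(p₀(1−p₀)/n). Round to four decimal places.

p̂ = 535/863 = 0.619930.
SE = √(p₀(1−p₀)/n) = √(0.2304/863) = 0.016339.
z = (0.619930 − 0.64)/0.016339 = -0.020070/0.016339 = -1.2283.
p-value = 2·P(Z > 1.228) ≈ 0.2193.

z = -1.2283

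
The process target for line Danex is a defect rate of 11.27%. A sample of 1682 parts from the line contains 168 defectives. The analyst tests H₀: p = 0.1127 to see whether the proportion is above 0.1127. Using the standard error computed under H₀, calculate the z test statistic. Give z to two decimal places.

z = -1.66

p̂ = 168/1682 = 0.0999.
SE = √(p₀(1−p₀)/n) = √(0.099999/1682) = 0.0077.
z = (0.0999 − 0.1127)/0.0077 = -0.0128/0.0077 = -1.66.
p-value = P(Z > -1.663) ≈ 0.9518.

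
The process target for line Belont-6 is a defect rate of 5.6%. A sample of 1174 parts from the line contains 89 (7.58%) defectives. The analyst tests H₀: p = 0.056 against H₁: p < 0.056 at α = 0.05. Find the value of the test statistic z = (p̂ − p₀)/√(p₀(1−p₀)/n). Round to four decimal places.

z = 2.9520

p̂ = 89/1174 ≈ 0.0758092.
Standard error under H₀: √(0.056×0.944/1174) = 0.0067104.
z = (0.0758092 − 0.056)/0.0067104 = 0.0198092/0.0067104 = 2.9520.
p-value = P(Z < 2.952) ≈ 0.9984, so at α = 0.05 we fail to reject H₀.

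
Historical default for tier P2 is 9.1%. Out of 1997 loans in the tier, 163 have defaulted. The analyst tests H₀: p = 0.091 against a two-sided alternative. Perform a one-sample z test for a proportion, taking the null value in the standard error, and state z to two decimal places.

z = -1.46

p̂ = 163/1997 = 0.08162.
SE = √(p₀(1−p₀)/n) = √(0.082719/1997) = 0.00644.
z = (0.08162 − 0.091)/0.00644 = -0.00938/0.00644 = -1.46.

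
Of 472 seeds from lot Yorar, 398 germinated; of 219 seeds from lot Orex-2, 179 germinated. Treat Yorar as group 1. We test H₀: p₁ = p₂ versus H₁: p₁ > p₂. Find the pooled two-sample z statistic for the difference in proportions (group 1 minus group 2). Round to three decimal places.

p̂₁ = 398/472 = 0.84322, p̂₂ = 179/219 = 0.81735.
Pooled p̂ = (398+179)/(472+219) = 577/691 = 0.83502.
SE = √(p̂(1−p̂)(1/n₁+1/n₂)) = √(0.83502·0.16498·0.00668485) = √(0.000920909) = 0.03035.
z = (0.84322 − 0.81735)/0.03035 = 0.02587/0.03035 = 0.852.

z = 0.852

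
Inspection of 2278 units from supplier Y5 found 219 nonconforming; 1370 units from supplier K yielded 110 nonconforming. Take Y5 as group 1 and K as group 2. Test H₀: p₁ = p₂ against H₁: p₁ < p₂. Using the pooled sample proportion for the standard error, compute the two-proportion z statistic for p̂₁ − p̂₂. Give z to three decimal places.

z = 1.618

p̂₁ = 219/2278 ≈ 0.096137, p̂₂ = 110/1370 ≈ 0.080292.
Pooled p̂ = (219+110)/(2278+1370) = 329/3648 = 0.090186.
SE = √(0.0820528 × 0.00116891) = 0.009793.
z = (0.096137 − 0.080292)/0.009793 = 0.015845/0.009793 = 1.618.
p-value = P(Z < 1.618) ≈ 0.9472.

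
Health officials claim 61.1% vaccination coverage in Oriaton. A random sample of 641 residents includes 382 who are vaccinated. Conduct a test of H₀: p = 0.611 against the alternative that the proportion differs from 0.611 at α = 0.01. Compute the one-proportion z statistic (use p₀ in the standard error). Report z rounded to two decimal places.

z = -0.78

p̂ = 382/641 = 0.5959.
Under H₀, SE = √(0.611·0.389/641) = √(0.000370794) = 0.0193.
z = (0.5959 − 0.611)/0.0193 = -0.0151/0.0193 = -0.78.
p-value = 2·P(Z > 0.782) ≈ 0.4343, so at α = 0.01 we fail to reject H₀.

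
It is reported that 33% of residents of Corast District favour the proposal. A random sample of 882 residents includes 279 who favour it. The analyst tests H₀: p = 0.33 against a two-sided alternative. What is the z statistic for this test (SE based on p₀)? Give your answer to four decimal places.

p̂ = 279/882 = 0.316327.
Under H₀, SE = √(0.33·0.67/882) = √(0.00025068) = 0.015833.
z = (0.316327 − 0.33)/0.015833 = -0.013673/0.015833 = -0.8636.

z = -0.8636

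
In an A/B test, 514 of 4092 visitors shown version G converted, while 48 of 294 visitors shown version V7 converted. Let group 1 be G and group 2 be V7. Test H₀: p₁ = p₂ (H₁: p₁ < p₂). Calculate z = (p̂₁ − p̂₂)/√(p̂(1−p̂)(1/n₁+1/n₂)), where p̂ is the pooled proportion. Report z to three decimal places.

z = -1.866

p̂₁ = 514/4092 = 0.12561, p̂₂ = 48/294 = 0.16327.
Pooled p̂ = (514+48)/(4092+294) = 562/4386 = 0.12813.
SE = √(p̂(1−p̂)(1/n₁+1/n₂)) = √(0.12813·0.87187·0.00364574) = √(0.000407289) = 0.02018.
z = (0.12561 − 0.16327)/0.02018 = -0.03766/0.02018 = -1.866.
p-value = P(Z < -1.866) ≈ 0.0310.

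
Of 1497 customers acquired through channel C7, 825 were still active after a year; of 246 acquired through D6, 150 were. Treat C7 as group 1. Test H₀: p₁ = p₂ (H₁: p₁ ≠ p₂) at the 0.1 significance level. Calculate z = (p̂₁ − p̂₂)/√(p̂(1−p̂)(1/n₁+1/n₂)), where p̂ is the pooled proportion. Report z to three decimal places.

p̂₁ = 825/1497 = 0.55110, p̂₂ = 150/246 = 0.60976.
Pooled p̂ = (825+150)/(1497+246) = 975/1743 = 0.55938.
SE = √(0.246474 × 0.00473304) = 0.03416.
z = (0.55110 − 0.60976)/0.03416 = -0.05866/0.03416 = -1.717.
p-value = 2·P(Z > 1.717) ≈ 0.0859; since p < α = 0.1, reject H₀.

z = -1.717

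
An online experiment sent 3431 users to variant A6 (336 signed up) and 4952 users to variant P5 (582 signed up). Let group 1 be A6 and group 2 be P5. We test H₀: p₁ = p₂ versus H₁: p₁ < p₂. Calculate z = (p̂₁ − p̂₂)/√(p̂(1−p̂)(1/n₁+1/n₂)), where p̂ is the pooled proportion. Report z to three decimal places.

p̂₁ = 336/3431 = 0.097931, p̂₂ = 582/4952 = 0.117528.
Pooled p̂ = (336+582)/(3431+4952) = 918/8383 = 0.109507.
SE = √(0.0975155 × 0.000493399) = 0.006936.
z = (0.097931 − 0.117528)/0.006936 = -0.019597/0.006936 = -2.825.
p-value = P(Z < -2.825) ≈ 0.0024.

z = -2.825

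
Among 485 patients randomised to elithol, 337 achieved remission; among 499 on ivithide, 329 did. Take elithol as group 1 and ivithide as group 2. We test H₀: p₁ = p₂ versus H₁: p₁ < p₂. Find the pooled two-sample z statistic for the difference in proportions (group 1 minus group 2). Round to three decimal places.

z = 1.191

p̂₁ = 337/485 ≈ 0.69485, p̂₂ = 329/499 ≈ 0.65932.
Pooled p̂ = (337+329)/(485+499) = 666/984 = 0.67683.
SE = √(0.218731 × 0.00406586) = 0.02982.
z = (0.69485 − 0.65932)/0.02982 = 0.03553/0.02982 = 1.191.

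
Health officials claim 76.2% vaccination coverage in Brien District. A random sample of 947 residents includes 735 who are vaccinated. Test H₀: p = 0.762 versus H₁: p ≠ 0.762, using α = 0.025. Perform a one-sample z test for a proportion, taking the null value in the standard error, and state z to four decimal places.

z = 1.0214

p̂ = 735/947 ≈ 0.776135.
Standard error under H₀: √(0.762×0.238/947) = 0.013839.
z = (0.776135 − 0.762)/0.013839 = 0.014135/0.013839 = 1.0214.
p-value = 2·P(Z > 1.021) ≈ 0.3070. With α = 0.025, fail to reject H₀.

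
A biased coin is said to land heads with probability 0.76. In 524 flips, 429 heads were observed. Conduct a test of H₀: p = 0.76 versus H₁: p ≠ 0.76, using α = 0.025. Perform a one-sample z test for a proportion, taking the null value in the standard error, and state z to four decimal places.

z = 3.1464

p̂ = 429/524 ≈ 0.818702.
SE = √(p₀(1−p₀)/n) = √(0.1824/524) = 0.018657.
z = (0.818702 − 0.76)/0.018657 = 0.058702/0.018657 = 3.1464.
Two-sided p-value ≈ 2·Φ(−3.146) = 0.0017, so at α = 0.025 we reject H₀.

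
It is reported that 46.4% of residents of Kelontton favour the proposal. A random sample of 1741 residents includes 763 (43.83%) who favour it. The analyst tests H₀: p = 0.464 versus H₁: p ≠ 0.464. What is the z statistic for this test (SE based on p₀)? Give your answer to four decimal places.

p̂ = 763/1741 ≈ 0.438254.
SE = √(p₀(1−p₀)/n) = √(0.2487/1741) = 0.011952.
z = (0.438254 − 0.464)/0.011952 = -0.025746/0.011952 = -2.1541.
Two-sided p-value ≈ 2·Φ(−2.154) = 0.0312.

z = -2.1541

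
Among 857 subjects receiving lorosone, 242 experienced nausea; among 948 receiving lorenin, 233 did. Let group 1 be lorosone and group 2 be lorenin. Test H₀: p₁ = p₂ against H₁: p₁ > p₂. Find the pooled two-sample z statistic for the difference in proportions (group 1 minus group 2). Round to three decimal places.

p̂₁ = 242/857 = 0.28238, p̂₂ = 233/948 = 0.24578.
Pooled p̂ = (242+233)/(857+948) = 475/1805 = 0.26316.
SE = √(p̂(1−p̂)(1/n₁+1/n₂)) = √(0.26316·0.73684·0.00222171) = √(0.000430803) = 0.02076.
z = (0.28238 − 0.24578)/0.02076 = 0.03660/0.02076 = 1.763.
p-value = P(Z > 1.763) ≈ 0.0389.

z = 1.763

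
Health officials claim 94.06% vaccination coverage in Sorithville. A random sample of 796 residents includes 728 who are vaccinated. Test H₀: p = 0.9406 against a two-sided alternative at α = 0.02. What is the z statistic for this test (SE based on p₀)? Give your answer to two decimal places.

z = -3.11

p̂ = 728/796 = 0.91457.
SE = √(p₀(1−p₀)/n) = √(0.055872/796) = 0.00838.
z = (0.91457 − 0.9406)/0.00838 = -0.02603/0.00838 = -3.11.
Two-sided p-value ≈ 2·Φ(−3.107) = 0.0019; since p < α = 0.02, reject H₀.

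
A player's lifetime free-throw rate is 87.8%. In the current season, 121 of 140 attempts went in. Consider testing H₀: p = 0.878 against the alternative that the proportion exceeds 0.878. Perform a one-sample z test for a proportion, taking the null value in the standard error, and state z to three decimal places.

p̂ = 121/140 = 0.86429.
Under H₀, SE = √(0.878·0.122/140) = √(0.000765114) = 0.02766.
z = (0.86429 − 0.878)/0.02766 = -0.01371/0.02766 = -0.496.
p-value = P(Z > -0.496) ≈ 0.6900.

z = -0.496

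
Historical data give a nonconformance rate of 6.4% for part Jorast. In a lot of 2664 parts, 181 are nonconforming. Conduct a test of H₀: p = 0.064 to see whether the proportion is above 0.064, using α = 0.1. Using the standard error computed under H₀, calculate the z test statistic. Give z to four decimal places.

p̂ = 181/2664 = 0.067943.
Under H₀, SE = √(0.064·0.936/2664) = √(2.24865e-05) = 0.004742.
z = (0.067943 − 0.064)/0.004742 = 0.003943/0.004742 = 0.8315.
p-value = P(Z > 0.831) ≈ 0.2028, so at α = 0.1 we fail to reject H₀.

z = 0.8315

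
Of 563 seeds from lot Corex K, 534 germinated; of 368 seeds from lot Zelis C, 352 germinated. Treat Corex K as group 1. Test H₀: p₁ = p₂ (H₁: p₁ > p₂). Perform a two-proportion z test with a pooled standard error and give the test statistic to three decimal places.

z = -0.559

p̂₁ = 534/563 = 0.948490, p̂₂ = 352/368 = 0.956522.
Pooled p̂ = (534+352)/(563+368) = 886/931 = 0.951665.
SE = √(0.0459988 × 0.00449359) = 0.014377.
z = (0.948490 − 0.956522)/0.014377 = -0.008032/0.014377 = -0.559.
p-value = P(Z > -0.559) ≈ 0.7118.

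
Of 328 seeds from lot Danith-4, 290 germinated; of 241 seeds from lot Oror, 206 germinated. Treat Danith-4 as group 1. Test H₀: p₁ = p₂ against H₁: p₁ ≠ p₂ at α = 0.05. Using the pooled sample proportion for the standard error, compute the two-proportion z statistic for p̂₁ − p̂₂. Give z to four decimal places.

z = 1.0353

p̂₁ = 290/328 = 0.884146, p̂₂ = 206/241 = 0.854772.
Pooled p̂ = (290+206)/(328+241) = 496/569 = 0.871705.
SE = √(p̂(1−p̂)(1/n₁+1/n₂)) = √(0.871705·0.128295·0.00719816) = √(0.00080501) = 0.028373.
z = (0.884146 − 0.854772)/0.028373 = 0.029374/0.028373 = 1.0353.
p-value = 2·P(Z > 1.035) ≈ 0.3005; since p > α = 0.05, fail to reject H₀.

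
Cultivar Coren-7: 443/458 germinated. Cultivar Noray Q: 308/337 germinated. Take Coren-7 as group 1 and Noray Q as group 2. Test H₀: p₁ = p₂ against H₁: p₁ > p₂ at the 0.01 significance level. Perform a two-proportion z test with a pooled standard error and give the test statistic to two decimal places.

z = 3.25

p̂₁ = 443/458 ≈ 0.9672, p̂₂ = 308/337 ≈ 0.9139.
Pooled p̂ = (443+308)/(458+337) = 751/795 = 0.9447.
SE = √(p̂(1−p̂)(1/n₁+1/n₂)) = √(0.9447·0.0553·0.00515077) = √(0.000269296) = 0.0164.
z = (0.9672 − 0.9139)/0.0164 = 0.0533/0.0164 = 3.25.
p-value = P(Z > 3.248) ≈ 0.0006; since p < α = 0.01, reject H₀.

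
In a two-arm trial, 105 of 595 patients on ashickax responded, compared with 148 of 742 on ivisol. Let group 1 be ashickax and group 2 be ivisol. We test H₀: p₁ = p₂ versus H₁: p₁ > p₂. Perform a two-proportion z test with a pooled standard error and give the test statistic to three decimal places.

z = -1.067

p̂₁ = 105/595 = 0.176471, p̂₂ = 148/742 = 0.199461.
Pooled p̂ = (105+148)/(595+742) = 253/1337 = 0.189230.
SE = √(p̂(1−p̂)(1/n₁+1/n₂)) = √(0.189230·0.810770·0.00302838) = √(0.00046462) = 0.021555.
z = (0.176471 − 0.199461)/0.021555 = -0.022990/0.021555 = -1.067.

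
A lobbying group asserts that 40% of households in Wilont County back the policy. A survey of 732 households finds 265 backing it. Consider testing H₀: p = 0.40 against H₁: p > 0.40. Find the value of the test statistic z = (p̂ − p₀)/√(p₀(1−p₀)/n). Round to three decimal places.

z = -2.097

p̂ = 265/732 = 0.36202.
Under H₀, SE = √(0.4·0.6/732) = √(0.000327869) = 0.01811.
z = (0.36202 − 0.4)/0.01811 = -0.03798/0.01811 = -2.097.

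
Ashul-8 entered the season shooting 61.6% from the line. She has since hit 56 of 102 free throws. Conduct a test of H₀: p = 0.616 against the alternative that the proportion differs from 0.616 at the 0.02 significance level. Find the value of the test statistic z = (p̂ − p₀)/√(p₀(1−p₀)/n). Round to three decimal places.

p̂ = 56/102 = 0.54902.
Standard error under H₀: √(0.616×0.384/102) = 0.04816.
z = (0.54902 − 0.616)/0.04816 = -0.06698/0.04816 = -1.391.
Two-sided p-value ≈ 2·Φ(−1.391) = 0.1643, so at α = 0.02 we fail to reject H₀.

z = -1.391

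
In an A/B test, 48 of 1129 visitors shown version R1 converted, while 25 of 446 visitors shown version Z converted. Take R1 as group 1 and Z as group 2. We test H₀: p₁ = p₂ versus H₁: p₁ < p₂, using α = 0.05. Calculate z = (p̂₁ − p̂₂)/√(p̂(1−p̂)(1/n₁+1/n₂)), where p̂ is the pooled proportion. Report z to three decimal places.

z = -1.151

p̂₁ = 48/1129 ≈ 0.04252, p̂₂ = 25/446 ≈ 0.05605.
Pooled p̂ = (48+25)/(1129+446) = 73/1575 = 0.04635.
SE = √(p̂(1−p̂)(1/n₁+1/n₂)) = √(0.04635·0.95365·0.00312789) = √(0.000138256) = 0.01176.
z = (0.04252 − 0.05605)/0.01176 = -0.01353/0.01176 = -1.151.
p-value = P(Z < -1.151) ≈ 0.1248; since p > α = 0.05, fail to reject H₀.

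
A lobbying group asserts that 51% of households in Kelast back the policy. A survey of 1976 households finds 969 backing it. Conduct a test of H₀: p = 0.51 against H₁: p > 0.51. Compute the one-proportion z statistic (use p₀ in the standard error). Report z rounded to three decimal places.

p̂ = 969/1976 ≈ 0.49038.
Standard error under H₀: √(0.51×0.49/1976) = 0.01125.
z = (0.49038 − 0.51)/0.01125 = -0.01962/0.01125 = -1.744.

z = -1.744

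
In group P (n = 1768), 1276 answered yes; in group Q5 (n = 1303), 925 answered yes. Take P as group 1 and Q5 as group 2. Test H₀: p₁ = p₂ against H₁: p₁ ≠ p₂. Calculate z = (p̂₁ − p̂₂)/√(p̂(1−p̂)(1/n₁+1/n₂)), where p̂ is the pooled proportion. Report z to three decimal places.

p̂₁ = 1276/1768 = 0.721719, p̂₂ = 925/1303 = 0.709900.
Pooled p̂ = (1276+925)/(1768+1303) = 2201/3071 = 0.716705.
SE = √(0.203039 × 0.00133307) = 0.016452.
z = (0.721719 − 0.709900)/0.016452 = 0.011819/0.016452 = 0.718.

z = 0.718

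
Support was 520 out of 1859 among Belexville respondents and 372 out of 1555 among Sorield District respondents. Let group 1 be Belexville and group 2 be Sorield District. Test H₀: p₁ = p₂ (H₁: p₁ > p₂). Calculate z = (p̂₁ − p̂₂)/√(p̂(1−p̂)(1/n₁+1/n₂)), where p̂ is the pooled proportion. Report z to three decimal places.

z = 2.682

p̂₁ = 520/1859 = 0.279720, p̂₂ = 372/1555 = 0.239228.
Pooled p̂ = (520+372)/(1859+1555) = 892/3414 = 0.261277.
SE = √(0.193011 × 0.00118101) = 0.015098.
z = (0.279720 − 0.239228)/0.015098 = 0.040492/0.015098 = 2.682.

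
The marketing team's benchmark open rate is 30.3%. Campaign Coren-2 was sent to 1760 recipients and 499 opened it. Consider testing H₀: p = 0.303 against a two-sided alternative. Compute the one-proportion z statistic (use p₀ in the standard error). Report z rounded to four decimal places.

p̂ = 499/1760 ≈ 0.283523.
SE = √(p₀(1−p₀)/n) = √(0.21119/1760) = 0.010954.
z = (0.283523 − 0.303)/0.010954 = -0.019477/0.010954 = -1.7781.

z = -1.7781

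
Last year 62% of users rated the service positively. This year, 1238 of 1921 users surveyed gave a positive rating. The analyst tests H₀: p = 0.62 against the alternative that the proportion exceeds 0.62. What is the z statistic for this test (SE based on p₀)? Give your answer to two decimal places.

p̂ = 1238/1921 ≈ 0.6445.
SE = √(p₀(1−p₀)/n) = √(0.2356/1921) = 0.0111.
z = (0.6445 − 0.62)/0.0111 = 0.0245/0.0111 = 2.21.

z = 2.21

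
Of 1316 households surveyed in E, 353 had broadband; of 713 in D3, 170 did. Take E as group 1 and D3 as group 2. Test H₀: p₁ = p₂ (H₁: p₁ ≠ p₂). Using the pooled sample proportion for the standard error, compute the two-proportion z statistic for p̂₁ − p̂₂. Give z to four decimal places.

p̂₁ = 353/1316 = 0.268237, p̂₂ = 170/713 = 0.238429.
Pooled p̂ = (353+170)/(1316+713) = 523/2029 = 0.257762.
SE = √(0.191321 × 0.0021624) = 0.020340.
z = (0.268237 − 0.238429)/0.020340 = 0.029808/0.020340 = 1.4655.
p-value = 2·P(Z > 1.465) ≈ 0.1428.

z = 1.4655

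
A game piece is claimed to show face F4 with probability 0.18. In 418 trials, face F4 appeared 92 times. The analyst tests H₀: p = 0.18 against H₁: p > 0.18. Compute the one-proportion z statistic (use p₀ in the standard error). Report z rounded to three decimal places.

p̂ = 92/418 ≈ 0.22010.
Standard error under H₀: √(0.18×0.82/418) = 0.01879.
z = (0.22010 − 0.18)/0.01879 = 0.04010/0.01879 = 2.134.

z = 2.134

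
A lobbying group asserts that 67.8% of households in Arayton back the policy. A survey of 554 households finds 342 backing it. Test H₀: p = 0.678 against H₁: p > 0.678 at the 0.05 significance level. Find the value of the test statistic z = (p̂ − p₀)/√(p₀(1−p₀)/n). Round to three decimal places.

p̂ = 342/554 ≈ 0.61733.
SE = √(p₀(1−p₀)/n) = √(0.21832/554) = 0.01985.
z = (0.61733 − 0.678)/0.01985 = -0.06067/0.01985 = -3.056.
p-value = P(Z > -3.056) ≈ 0.9989, so at α = 0.05 we fail to reject H₀.

z = -3.056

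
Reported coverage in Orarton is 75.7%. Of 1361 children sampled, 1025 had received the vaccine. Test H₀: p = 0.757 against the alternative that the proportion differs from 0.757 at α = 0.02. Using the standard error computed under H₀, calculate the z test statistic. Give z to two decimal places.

p̂ = 1025/1361 = 0.75312.
Standard error under H₀: √(0.757×0.243/1361) = 0.01163.
z = (0.75312 − 0.757)/0.01163 = -0.00388/0.01163 = -0.33.
p-value = 2·P(Z > 0.334) ≈ 0.7388; since p > α = 0.02, fail to reject H₀.

z = -0.33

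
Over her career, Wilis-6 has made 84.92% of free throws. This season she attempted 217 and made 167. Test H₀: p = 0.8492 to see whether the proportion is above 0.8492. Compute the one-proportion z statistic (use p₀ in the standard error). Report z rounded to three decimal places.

z = -3.277

p̂ = 167/217 = 0.76959.
Under H₀, SE = √(0.8492·0.1508/217) = √(0.000590135) = 0.02429.
z = (0.76959 − 0.8492)/0.02429 = -0.07961/0.02429 = -3.277.
p-value = P(Z > -3.277) ≈ 0.9995.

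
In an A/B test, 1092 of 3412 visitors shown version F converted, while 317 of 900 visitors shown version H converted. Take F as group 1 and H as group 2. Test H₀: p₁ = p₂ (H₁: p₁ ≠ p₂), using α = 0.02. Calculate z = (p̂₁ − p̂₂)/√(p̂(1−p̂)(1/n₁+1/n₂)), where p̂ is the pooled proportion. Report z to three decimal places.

p̂₁ = 1092/3412 = 0.320047, p̂₂ = 317/900 = 0.352222.
Pooled p̂ = (1092+317)/(3412+900) = 1409/4312 = 0.326763.
SE = √(p̂(1−p̂)(1/n₁+1/n₂)) = √(0.326763·0.673237·0.00140419) = √(0.000308907) = 0.017576.
z = (0.320047 − 0.352222)/0.017576 = -0.032175/0.017576 = -1.831.
p-value = 2·P(Z > 1.831) ≈ 0.0672. With α = 0.02, fail to reject H₀.

z = -1.831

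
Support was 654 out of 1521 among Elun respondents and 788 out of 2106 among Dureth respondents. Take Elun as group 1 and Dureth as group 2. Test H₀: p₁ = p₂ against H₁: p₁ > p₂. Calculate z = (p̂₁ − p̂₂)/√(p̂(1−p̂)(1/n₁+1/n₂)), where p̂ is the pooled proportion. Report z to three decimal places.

z = 3.389

p̂₁ = 654/1521 = 0.42998, p̂₂ = 788/2106 = 0.37417.
Pooled p̂ = (654+788)/(1521+2106) = 1442/3627 = 0.39757.
SE = √(0.239509 × 0.0011323) = 0.01647.
z = (0.42998 − 0.37417)/0.01647 = 0.05581/0.01647 = 3.389.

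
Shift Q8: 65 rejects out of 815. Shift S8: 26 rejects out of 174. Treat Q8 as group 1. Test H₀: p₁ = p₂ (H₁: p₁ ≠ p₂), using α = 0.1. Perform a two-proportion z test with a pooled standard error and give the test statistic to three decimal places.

z = -2.886

p̂₁ = 65/815 ≈ 0.07975, p̂₂ = 26/174 ≈ 0.14943.
Pooled p̂ = (65+26)/(815+174) = 91/989 = 0.09201.
SE = √(p̂(1−p̂)(1/n₁+1/n₂)) = √(0.09201·0.90799·0.00697412) = √(0.000582659) = 0.02414.
z = (0.07975 − 0.14943)/0.02414 = -0.06968/0.02414 = -2.886.
Two-sided p-value ≈ 2·Φ(−2.886) = 0.0039. With α = 0.1, reject H₀.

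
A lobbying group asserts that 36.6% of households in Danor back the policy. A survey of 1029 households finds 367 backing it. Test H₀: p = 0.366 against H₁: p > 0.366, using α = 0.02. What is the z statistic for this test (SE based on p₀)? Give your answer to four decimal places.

p̂ = 367/1029 ≈ 0.356657.
SE = √(p₀(1−p₀)/n) = √(0.23204/1029) = 0.015017.
z = (0.356657 − 0.366)/0.015017 = -0.009343/0.015017 = -0.6222.
p-value = P(Z > -0.622) ≈ 0.7331, so at α = 0.02 we fail to reject H₀.

z = -0.6222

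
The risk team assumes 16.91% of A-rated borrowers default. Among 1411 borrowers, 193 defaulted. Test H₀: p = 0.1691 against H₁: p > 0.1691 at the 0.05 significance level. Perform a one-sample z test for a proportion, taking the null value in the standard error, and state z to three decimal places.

p̂ = 193/1411 ≈ 0.136782.
Standard error under H₀: √(0.1691×0.8309/1411) = 0.009979.
z = (0.136782 − 0.1691)/0.009979 = -0.032318/0.009979 = -3.239.
p-value = P(Z > -3.239) ≈ 0.9994, so at α = 0.05 we fail to reject H₀.

z = -3.239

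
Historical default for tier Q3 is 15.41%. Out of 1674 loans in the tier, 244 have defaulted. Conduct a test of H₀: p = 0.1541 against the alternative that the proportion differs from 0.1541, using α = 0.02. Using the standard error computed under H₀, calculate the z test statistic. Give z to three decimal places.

p̂ = 244/1674 = 0.145759.
SE = √(p₀(1−p₀)/n) = √(0.13035/1674) = 0.008824.
z = (0.145759 − 0.1541)/0.008824 = -0.008341/0.008824 = -0.945.
p-value = 2·P(Z > 0.945) ≈ 0.3445, so at α = 0.02 we fail to reject H₀.

z = -0.945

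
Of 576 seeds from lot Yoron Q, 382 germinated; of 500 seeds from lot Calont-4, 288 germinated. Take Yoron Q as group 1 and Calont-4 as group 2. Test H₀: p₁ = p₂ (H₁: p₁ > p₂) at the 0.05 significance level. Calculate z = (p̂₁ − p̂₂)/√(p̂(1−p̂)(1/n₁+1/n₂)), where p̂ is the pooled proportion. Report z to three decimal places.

z = 2.943

p̂₁ = 382/576 ≈ 0.66319, p̂₂ = 288/500 ≈ 0.57600.
Pooled p̂ = (382+288)/(576+500) = 670/1076 = 0.62268.
SE = √(0.23495 × 0.00373611) = 0.02963.
z = (0.66319 − 0.57600)/0.02963 = 0.08719/0.02963 = 2.943.
p-value = P(Z > 2.943) ≈ 0.0016; since p < α = 0.05, reject H₀.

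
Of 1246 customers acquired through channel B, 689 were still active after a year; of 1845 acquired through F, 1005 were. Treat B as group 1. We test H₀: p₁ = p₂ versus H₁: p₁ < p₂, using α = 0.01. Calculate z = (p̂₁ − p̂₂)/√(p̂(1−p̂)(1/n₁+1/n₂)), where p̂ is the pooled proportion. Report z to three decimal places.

z = 0.452

p̂₁ = 689/1246 = 0.55297, p̂₂ = 1005/1845 = 0.54472.
Pooled p̂ = (689+1005)/(1246+1845) = 1694/3091 = 0.54804.
SE = √(p̂(1−p̂)(1/n₁+1/n₂)) = √(0.54804·0.45196·0.00134457) = √(0.00033304) = 0.01825.
z = (0.55297 − 0.54472)/0.01825 = 0.00825/0.01825 = 0.452.
p-value = P(Z < 0.452) ≈ 0.6745. With α = 0.01, fail to reject H₀.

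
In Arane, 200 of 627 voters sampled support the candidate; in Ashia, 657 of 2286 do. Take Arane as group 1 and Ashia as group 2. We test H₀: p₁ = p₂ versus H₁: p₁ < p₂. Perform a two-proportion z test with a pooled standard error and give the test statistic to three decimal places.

z = 1.537

p̂₁ = 200/627 = 0.31898, p̂₂ = 657/2286 = 0.28740.
Pooled p̂ = (200+657)/(627+2286) = 857/2913 = 0.29420.
SE = √(p̂(1−p̂)(1/n₁+1/n₂)) = √(0.29420·0.70580·0.00203234) = √(0.000422007) = 0.02054.
z = (0.31898 − 0.28740)/0.02054 = 0.03158/0.02054 = 1.537.
p-value = P(Z < 1.537) ≈ 0.9379.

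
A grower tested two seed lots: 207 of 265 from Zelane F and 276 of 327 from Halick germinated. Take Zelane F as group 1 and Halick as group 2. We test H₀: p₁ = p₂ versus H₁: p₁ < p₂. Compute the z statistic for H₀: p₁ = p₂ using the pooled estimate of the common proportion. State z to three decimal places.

p̂₁ = 207/265 = 0.781132, p̂₂ = 276/327 = 0.844037.
Pooled p̂ = (207+276)/(265+327) = 483/592 = 0.815878.
SE = √(0.150221 × 0.00683169) = 0.032035.
z = (0.781132 − 0.844037)/0.032035 = -0.062905/0.032035 = -1.964.
p-value = P(Z < -1.964) ≈ 0.0248.

z = -1.964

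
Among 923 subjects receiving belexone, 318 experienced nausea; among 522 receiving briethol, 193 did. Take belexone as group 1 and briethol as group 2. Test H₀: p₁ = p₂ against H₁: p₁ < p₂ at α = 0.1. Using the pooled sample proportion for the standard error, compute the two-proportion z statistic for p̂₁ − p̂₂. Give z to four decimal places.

z = -0.9626

p̂₁ = 318/923 ≈ 0.344529, p̂₂ = 193/522 ≈ 0.369732.
Pooled p̂ = (318+193)/(923+522) = 511/1445 = 0.353633.
SE = √(p̂(1−p̂)(1/n₁+1/n₂)) = √(0.353633·0.646367·0.00299913) = √(0.000685532) = 0.026183.
z = (0.344529 − 0.369732)/0.026183 = -0.025203/0.026183 = -0.9626.
p-value = P(Z < -0.963) ≈ 0.1679, so at α = 0.1 we fail to reject H₀.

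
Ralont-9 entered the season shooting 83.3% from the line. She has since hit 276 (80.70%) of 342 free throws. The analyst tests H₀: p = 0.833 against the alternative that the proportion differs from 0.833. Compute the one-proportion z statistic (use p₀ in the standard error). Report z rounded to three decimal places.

z = -1.288

p̂ = 276/342 ≈ 0.80702.
Standard error under H₀: √(0.833×0.167/342) = 0.02017.
z = (0.80702 − 0.833)/0.02017 = -0.02598/0.02017 = -1.288.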